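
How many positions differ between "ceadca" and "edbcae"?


Comparing "ceadca" and "edbcae" position by position:
  Position 0: 'c' vs 'e' => DIFFER
  Position 1: 'e' vs 'd' => DIFFER
  Position 2: 'a' vs 'b' => DIFFER
  Position 3: 'd' vs 'c' => DIFFER
  Position 4: 'c' vs 'a' => DIFFER
  Position 5: 'a' vs 'e' => DIFFER
Positions that differ: 6

6


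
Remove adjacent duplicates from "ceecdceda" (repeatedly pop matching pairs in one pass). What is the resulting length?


Input: ceecdceda
Stack-based adjacent duplicate removal:
  Read 'c': push. Stack: c
  Read 'e': push. Stack: ce
  Read 'e': matches stack top 'e' => pop. Stack: c
  Read 'c': matches stack top 'c' => pop. Stack: (empty)
  Read 'd': push. Stack: d
  Read 'c': push. Stack: dc
  Read 'e': push. Stack: dce
  Read 'd': push. Stack: dced
  Read 'a': push. Stack: dceda
Final stack: "dceda" (length 5)

5


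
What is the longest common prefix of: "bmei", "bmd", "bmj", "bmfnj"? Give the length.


Words: bmei, bmd, bmj, bmfnj
  Position 0: all 'b' => match
  Position 1: all 'm' => match
  Position 2: ('e', 'd', 'j', 'f') => mismatch, stop
LCP = "bm" (length 2)

2


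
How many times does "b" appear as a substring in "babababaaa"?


Searching for "b" in "babababaaa"
Scanning each position:
  Position 0: "b" => MATCH
  Position 1: "a" => no
  Position 2: "b" => MATCH
  Position 3: "a" => no
  Position 4: "b" => MATCH
  Position 5: "a" => no
  Position 6: "b" => MATCH
  Position 7: "a" => no
  Position 8: "a" => no
  Position 9: "a" => no
Total occurrences: 4

4


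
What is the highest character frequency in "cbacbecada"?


Input: cbacbecada
Character counts:
  'a': 3
  'b': 2
  'c': 3
  'd': 1
  'e': 1
Maximum frequency: 3

3


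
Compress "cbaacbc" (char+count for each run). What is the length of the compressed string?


Input: cbaacbc
Runs:
  'c' x 1 => "c1"
  'b' x 1 => "b1"
  'a' x 2 => "a2"
  'c' x 1 => "c1"
  'b' x 1 => "b1"
  'c' x 1 => "c1"
Compressed: "c1b1a2c1b1c1"
Compressed length: 12

12


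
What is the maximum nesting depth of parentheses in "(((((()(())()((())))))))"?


Input: "(((((()(())()((())))))))"
Tracking depth:
  Position 0 '(': depth becomes 1
  Position 1 '(': depth becomes 2
  Position 2 '(': depth becomes 3
  Position 3 '(': depth becomes 4
  Position 4 '(': depth becomes 5
  Position 5 '(': depth becomes 6
  Position 6 ')': depth becomes 5
  Position 7 '(': depth becomes 6
  Position 8 '(': depth becomes 7
  Position 9 ')': depth becomes 6
  Position 10 ')': depth becomes 5
  Position 11 '(': depth becomes 6
  Position 12 ')': depth becomes 5
  Position 13 '(': depth becomes 6
  Position 14 '(': depth becomes 7
  Position 15 '(': depth becomes 8
  Position 16 ')': depth becomes 7
  Position 17 ')': depth becomes 6
  Position 18 ')': depth becomes 5
  Position 19 ')': depth becomes 4
  Position 20 ')': depth becomes 3
  Position 21 ')': depth becomes 2
  Position 22 ')': depth becomes 1
  Position 23 ')': depth becomes 0
Maximum depth reached: 8

8


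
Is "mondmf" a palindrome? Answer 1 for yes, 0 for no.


Input: mondmf
Reversed: fmdnom
  Compare pos 0 ('m') with pos 5 ('f'): MISMATCH
  Compare pos 1 ('o') with pos 4 ('m'): MISMATCH
  Compare pos 2 ('n') with pos 3 ('d'): MISMATCH
Result: not a palindrome

0


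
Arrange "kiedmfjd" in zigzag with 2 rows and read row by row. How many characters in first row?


Zigzag "kiedmfjd" into 2 rows:
Placing characters:
  'k' => row 0
  'i' => row 1
  'e' => row 0
  'd' => row 1
  'm' => row 0
  'f' => row 1
  'j' => row 0
  'd' => row 1
Rows:
  Row 0: "kemj"
  Row 1: "idfd"
First row length: 4

4


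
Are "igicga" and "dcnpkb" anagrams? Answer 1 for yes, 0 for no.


Strings: "igicga", "dcnpkb"
Sorted first:  acggii
Sorted second: bcdknp
Differ at position 0: 'a' vs 'b' => not anagrams

0


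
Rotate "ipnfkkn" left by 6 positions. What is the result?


Input: "ipnfkkn", rotate left by 6
First 6 characters: "ipnfkk"
Remaining characters: "n"
Concatenate remaining + first: "n" + "ipnfkk" = "nipnfkk"

nipnfkk


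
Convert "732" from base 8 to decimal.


Input: "732" in base 8
Positional expansion:
  Digit '7' (value 7) x 8^2 = 448
  Digit '3' (value 3) x 8^1 = 24
  Digit '2' (value 2) x 8^0 = 2
Sum = 474

474


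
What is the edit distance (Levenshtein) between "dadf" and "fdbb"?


Computing edit distance: "dadf" -> "fdbb"
DP table:
           f    d    b    b
      0    1    2    3    4
  d   1    1    1    2    3
  a   2    2    2    2    3
  d   3    3    2    3    3
  f   4    3    3    3    4
Edit distance = dp[4][4] = 4

4


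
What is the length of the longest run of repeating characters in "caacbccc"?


Input: "caacbccc"
Scanning for longest run:
  Position 1 ('a'): new char, reset run to 1
  Position 2 ('a'): continues run of 'a', length=2
  Position 3 ('c'): new char, reset run to 1
  Position 4 ('b'): new char, reset run to 1
  Position 5 ('c'): new char, reset run to 1
  Position 6 ('c'): continues run of 'c', length=2
  Position 7 ('c'): continues run of 'c', length=3
Longest run: 'c' with length 3

3


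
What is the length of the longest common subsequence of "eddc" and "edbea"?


LCS of "eddc" and "edbea"
DP table:
           e    d    b    e    a
      0    0    0    0    0    0
  e   0    1    1    1    1    1
  d   0    1    2    2    2    2
  d   0    1    2    2    2    2
  c   0    1    2    2    2    2
LCS length = dp[4][5] = 2

2


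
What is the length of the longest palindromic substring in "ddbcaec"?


Input: "ddbcaec"
Checking substrings for palindromes:
  [0:2] "dd" (len 2) => palindrome
Longest palindromic substring: "dd" with length 2

2


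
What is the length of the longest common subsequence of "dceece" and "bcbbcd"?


LCS of "dceece" and "bcbbcd"
DP table:
           b    c    b    b    c    d
      0    0    0    0    0    0    0
  d   0    0    0    0    0    0    1
  c   0    0    1    1    1    1    1
  e   0    0    1    1    1    1    1
  e   0    0    1    1    1    1    1
  c   0    0    1    1    1    2    2
  e   0    0    1    1    1    2    2
LCS length = dp[6][6] = 2

2


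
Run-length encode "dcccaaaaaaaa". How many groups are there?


Input: dcccaaaaaaaa
Scanning for consecutive runs:
  Group 1: 'd' x 1 (positions 0-0)
  Group 2: 'c' x 3 (positions 1-3)
  Group 3: 'a' x 8 (positions 4-11)
Total groups: 3

3


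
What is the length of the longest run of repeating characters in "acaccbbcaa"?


Input: "acaccbbcaa"
Scanning for longest run:
  Position 1 ('c'): new char, reset run to 1
  Position 2 ('a'): new char, reset run to 1
  Position 3 ('c'): new char, reset run to 1
  Position 4 ('c'): continues run of 'c', length=2
  Position 5 ('b'): new char, reset run to 1
  Position 6 ('b'): continues run of 'b', length=2
  Position 7 ('c'): new char, reset run to 1
  Position 8 ('a'): new char, reset run to 1
  Position 9 ('a'): continues run of 'a', length=2
Longest run: 'c' with length 2

2


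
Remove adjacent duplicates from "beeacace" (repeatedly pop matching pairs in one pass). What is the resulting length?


Input: beeacace
Stack-based adjacent duplicate removal:
  Read 'b': push. Stack: b
  Read 'e': push. Stack: be
  Read 'e': matches stack top 'e' => pop. Stack: b
  Read 'a': push. Stack: ba
  Read 'c': push. Stack: bac
  Read 'a': push. Stack: baca
  Read 'c': push. Stack: bacac
  Read 'e': push. Stack: bacace
Final stack: "bacace" (length 6)

6


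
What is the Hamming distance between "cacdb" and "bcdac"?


Comparing "cacdb" and "bcdac" position by position:
  Position 0: 'c' vs 'b' => differ
  Position 1: 'a' vs 'c' => differ
  Position 2: 'c' vs 'd' => differ
  Position 3: 'd' vs 'a' => differ
  Position 4: 'b' vs 'c' => differ
Total differences (Hamming distance): 5

5


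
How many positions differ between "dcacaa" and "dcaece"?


Comparing "dcacaa" and "dcaece" position by position:
  Position 0: 'd' vs 'd' => same
  Position 1: 'c' vs 'c' => same
  Position 2: 'a' vs 'a' => same
  Position 3: 'c' vs 'e' => DIFFER
  Position 4: 'a' vs 'c' => DIFFER
  Position 5: 'a' vs 'e' => DIFFER
Positions that differ: 3

3


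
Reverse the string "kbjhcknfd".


Input: kbjhcknfd
Reading characters right to left:
  Position 8: 'd'
  Position 7: 'f'
  Position 6: 'n'
  Position 5: 'k'
  Position 4: 'c'
  Position 3: 'h'
  Position 2: 'j'
  Position 1: 'b'
  Position 0: 'k'
Reversed: dfnkchjbk

dfnkchjbk


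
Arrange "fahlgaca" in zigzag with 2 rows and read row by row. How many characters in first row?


Zigzag "fahlgaca" into 2 rows:
Placing characters:
  'f' => row 0
  'a' => row 1
  'h' => row 0
  'l' => row 1
  'g' => row 0
  'a' => row 1
  'c' => row 0
  'a' => row 1
Rows:
  Row 0: "fhgc"
  Row 1: "alaa"
First row length: 4

4


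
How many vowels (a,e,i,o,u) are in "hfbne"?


Input: hfbne
Checking each character:
  'h' at position 0: consonant
  'f' at position 1: consonant
  'b' at position 2: consonant
  'n' at position 3: consonant
  'e' at position 4: vowel (running total: 1)
Total vowels: 1

1


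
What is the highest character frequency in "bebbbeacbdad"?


Input: bebbbeacbdad
Character counts:
  'a': 2
  'b': 5
  'c': 1
  'd': 2
  'e': 2
Maximum frequency: 5

5


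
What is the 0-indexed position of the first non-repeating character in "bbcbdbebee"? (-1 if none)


Input: bbcbdbebee
Character frequencies:
  'b': 5
  'c': 1
  'd': 1
  'e': 3
Scanning left to right for freq == 1:
  Position 0 ('b'): freq=5, skip
  Position 1 ('b'): freq=5, skip
  Position 2 ('c'): unique! => answer = 2

2


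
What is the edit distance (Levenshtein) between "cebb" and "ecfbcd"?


Computing edit distance: "cebb" -> "ecfbcd"
DP table:
           e    c    f    b    c    d
      0    1    2    3    4    5    6
  c   1    1    1    2    3    4    5
  e   2    1    2    2    3    4    5
  b   3    2    2    3    2    3    4
  b   4    3    3    3    3    3    4
Edit distance = dp[4][6] = 4

4


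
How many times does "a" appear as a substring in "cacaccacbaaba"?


Searching for "a" in "cacaccacbaaba"
Scanning each position:
  Position 0: "c" => no
  Position 1: "a" => MATCH
  Position 2: "c" => no
  Position 3: "a" => MATCH
  Position 4: "c" => no
  Position 5: "c" => no
  Position 6: "a" => MATCH
  Position 7: "c" => no
  Position 8: "b" => no
  Position 9: "a" => MATCH
  Position 10: "a" => MATCH
  Position 11: "b" => no
  Position 12: "a" => MATCH
Total occurrences: 6

6


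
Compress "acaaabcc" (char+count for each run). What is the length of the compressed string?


Input: acaaabcc
Runs:
  'a' x 1 => "a1"
  'c' x 1 => "c1"
  'a' x 3 => "a3"
  'b' x 1 => "b1"
  'c' x 2 => "c2"
Compressed: "a1c1a3b1c2"
Compressed length: 10

10


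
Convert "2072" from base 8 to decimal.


Input: "2072" in base 8
Positional expansion:
  Digit '2' (value 2) x 8^3 = 1024
  Digit '0' (value 0) x 8^2 = 0
  Digit '7' (value 7) x 8^1 = 56
  Digit '2' (value 2) x 8^0 = 2
Sum = 1082

1082


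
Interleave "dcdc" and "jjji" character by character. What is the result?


Interleaving "dcdc" and "jjji":
  Position 0: 'd' from first, 'j' from second => "dj"
  Position 1: 'c' from first, 'j' from second => "cj"
  Position 2: 'd' from first, 'j' from second => "dj"
  Position 3: 'c' from first, 'i' from second => "ci"
Result: djcjdjci

djcjdjci


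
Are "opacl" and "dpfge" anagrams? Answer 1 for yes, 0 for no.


Strings: "opacl", "dpfge"
Sorted first:  aclop
Sorted second: defgp
Differ at position 0: 'a' vs 'd' => not anagrams

0


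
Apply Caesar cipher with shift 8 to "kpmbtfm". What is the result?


Caesar cipher: shift "kpmbtfm" by 8
  'k' (pos 10) + 8 = pos 18 = 's'
  'p' (pos 15) + 8 = pos 23 = 'x'
  'm' (pos 12) + 8 = pos 20 = 'u'
  'b' (pos 1) + 8 = pos 9 = 'j'
  't' (pos 19) + 8 = pos 1 = 'b'
  'f' (pos 5) + 8 = pos 13 = 'n'
  'm' (pos 12) + 8 = pos 20 = 'u'
Result: sxujbnu

sxujbnu


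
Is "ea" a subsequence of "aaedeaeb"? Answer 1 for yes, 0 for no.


Check if "ea" is a subsequence of "aaedeaeb"
Greedy scan:
  Position 0 ('a'): no match needed
  Position 1 ('a'): no match needed
  Position 2 ('e'): matches sub[0] = 'e'
  Position 3 ('d'): no match needed
  Position 4 ('e'): no match needed
  Position 5 ('a'): matches sub[1] = 'a'
  Position 6 ('e'): no match needed
  Position 7 ('b'): no match needed
All 2 characters matched => is a subsequence

1


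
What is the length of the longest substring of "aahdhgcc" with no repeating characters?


Input: "aahdhgcc"
Sliding window (track last position of each char):
  Position 0 ('a'): window [0,0] length 1 -- new best
  Position 1 ('a'): repeat (last at 0), move window start to 1
  Position 1 ('a'): window [1,1] length 1
  Position 2 ('h'): window [1,2] length 2 -- new best
  Position 3 ('d'): window [1,3] length 3 -- new best
  Position 4 ('h'): repeat (last at 2), move window start to 3
  Position 4 ('h'): window [3,4] length 2
  Position 5 ('g'): window [3,5] length 3
  Position 6 ('c'): window [3,6] length 4 -- new best
  Position 7 ('c'): repeat (last at 6), move window start to 7
  Position 7 ('c'): window [7,7] length 1
Longest substring with no repeats: "dhgc" with length 4

4


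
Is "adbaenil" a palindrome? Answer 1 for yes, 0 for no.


Input: adbaenil
Reversed: lineabda
  Compare pos 0 ('a') with pos 7 ('l'): MISMATCH
  Compare pos 1 ('d') with pos 6 ('i'): MISMATCH
  Compare pos 2 ('b') with pos 5 ('n'): MISMATCH
  Compare pos 3 ('a') with pos 4 ('e'): MISMATCH
Result: not a palindrome

0


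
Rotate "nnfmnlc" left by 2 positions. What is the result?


Input: "nnfmnlc", rotate left by 2
First 2 characters: "nn"
Remaining characters: "fmnlc"
Concatenate remaining + first: "fmnlc" + "nn" = "fmnlcnn"

fmnlcnn


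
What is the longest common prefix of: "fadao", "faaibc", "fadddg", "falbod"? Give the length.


Words: fadao, faaibc, fadddg, falbod
  Position 0: all 'f' => match
  Position 1: all 'a' => match
  Position 2: ('d', 'a', 'd', 'l') => mismatch, stop
LCP = "fa" (length 2)

2


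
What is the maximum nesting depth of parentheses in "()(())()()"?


Input: "()(())()()"
Tracking depth:
  Position 0 '(': depth becomes 1
  Position 1 ')': depth becomes 0
  Position 2 '(': depth becomes 1
  Position 3 '(': depth becomes 2
  Position 4 ')': depth becomes 1
  Position 5 ')': depth becomes 0
  Position 6 '(': depth becomes 1
  Position 7 ')': depth becomes 0
  Position 8 '(': depth becomes 1
  Position 9 ')': depth becomes 0
Maximum depth reached: 2

2


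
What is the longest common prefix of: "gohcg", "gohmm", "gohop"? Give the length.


Words: gohcg, gohmm, gohop
  Position 0: all 'g' => match
  Position 1: all 'o' => match
  Position 2: all 'h' => match
  Position 3: ('c', 'm', 'o') => mismatch, stop
LCP = "goh" (length 3)

3


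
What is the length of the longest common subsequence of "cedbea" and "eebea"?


LCS of "cedbea" and "eebea"
DP table:
           e    e    b    e    a
      0    0    0    0    0    0
  c   0    0    0    0    0    0
  e   0    1    1    1    1    1
  d   0    1    1    1    1    1
  b   0    1    1    2    2    2
  e   0    1    2    2    3    3
  a   0    1    2    2    3    4
LCS length = dp[6][5] = 4

4


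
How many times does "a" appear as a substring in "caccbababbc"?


Searching for "a" in "caccbababbc"
Scanning each position:
  Position 0: "c" => no
  Position 1: "a" => MATCH
  Position 2: "c" => no
  Position 3: "c" => no
  Position 4: "b" => no
  Position 5: "a" => MATCH
  Position 6: "b" => no
  Position 7: "a" => MATCH
  Position 8: "b" => no
  Position 9: "b" => no
  Position 10: "c" => no
Total occurrences: 3

3


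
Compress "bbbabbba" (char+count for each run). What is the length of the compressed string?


Input: bbbabbba
Runs:
  'b' x 3 => "b3"
  'a' x 1 => "a1"
  'b' x 3 => "b3"
  'a' x 1 => "a1"
Compressed: "b3a1b3a1"
Compressed length: 8

8


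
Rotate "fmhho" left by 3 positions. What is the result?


Input: "fmhho", rotate left by 3
First 3 characters: "fmh"
Remaining characters: "ho"
Concatenate remaining + first: "ho" + "fmh" = "hofmh"

hofmh


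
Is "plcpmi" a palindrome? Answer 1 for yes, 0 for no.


Input: plcpmi
Reversed: impclp
  Compare pos 0 ('p') with pos 5 ('i'): MISMATCH
  Compare pos 1 ('l') with pos 4 ('m'): MISMATCH
  Compare pos 2 ('c') with pos 3 ('p'): MISMATCH
Result: not a palindrome

0


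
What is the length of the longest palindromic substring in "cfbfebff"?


Input: "cfbfebff"
Checking substrings for palindromes:
  [1:4] "fbf" (len 3) => palindrome
  [6:8] "ff" (len 2) => palindrome
Longest palindromic substring: "fbf" with length 3

3


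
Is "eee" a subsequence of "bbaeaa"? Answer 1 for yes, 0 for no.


Check if "eee" is a subsequence of "bbaeaa"
Greedy scan:
  Position 0 ('b'): no match needed
  Position 1 ('b'): no match needed
  Position 2 ('a'): no match needed
  Position 3 ('e'): matches sub[0] = 'e'
  Position 4 ('a'): no match needed
  Position 5 ('a'): no match needed
Only matched 1/3 characters => not a subsequence

0


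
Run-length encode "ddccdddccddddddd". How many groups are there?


Input: ddccdddccddddddd
Scanning for consecutive runs:
  Group 1: 'd' x 2 (positions 0-1)
  Group 2: 'c' x 2 (positions 2-3)
  Group 3: 'd' x 3 (positions 4-6)
  Group 4: 'c' x 2 (positions 7-8)
  Group 5: 'd' x 7 (positions 9-15)
Total groups: 5

5


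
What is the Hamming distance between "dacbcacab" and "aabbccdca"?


Comparing "dacbcacab" and "aabbccdca" position by position:
  Position 0: 'd' vs 'a' => differ
  Position 1: 'a' vs 'a' => same
  Position 2: 'c' vs 'b' => differ
  Position 3: 'b' vs 'b' => same
  Position 4: 'c' vs 'c' => same
  Position 5: 'a' vs 'c' => differ
  Position 6: 'c' vs 'd' => differ
  Position 7: 'a' vs 'c' => differ
  Position 8: 'b' vs 'a' => differ
Total differences (Hamming distance): 6

6


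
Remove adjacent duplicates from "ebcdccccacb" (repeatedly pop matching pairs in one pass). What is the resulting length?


Input: ebcdccccacb
Stack-based adjacent duplicate removal:
  Read 'e': push. Stack: e
  Read 'b': push. Stack: eb
  Read 'c': push. Stack: ebc
  Read 'd': push. Stack: ebcd
  Read 'c': push. Stack: ebcdc
  Read 'c': matches stack top 'c' => pop. Stack: ebcd
  Read 'c': push. Stack: ebcdc
  Read 'c': matches stack top 'c' => pop. Stack: ebcd
  Read 'a': push. Stack: ebcda
  Read 'c': push. Stack: ebcdac
  Read 'b': push. Stack: ebcdacb
Final stack: "ebcdacb" (length 7)

7


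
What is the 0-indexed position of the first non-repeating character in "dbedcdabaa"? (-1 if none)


Input: dbedcdabaa
Character frequencies:
  'a': 3
  'b': 2
  'c': 1
  'd': 3
  'e': 1
Scanning left to right for freq == 1:
  Position 0 ('d'): freq=3, skip
  Position 1 ('b'): freq=2, skip
  Position 2 ('e'): unique! => answer = 2

2


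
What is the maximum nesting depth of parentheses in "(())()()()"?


Input: "(())()()()"
Tracking depth:
  Position 0 '(': depth becomes 1
  Position 1 '(': depth becomes 2
  Position 2 ')': depth becomes 1
  Position 3 ')': depth becomes 0
  Position 4 '(': depth becomes 1
  Position 5 ')': depth becomes 0
  Position 6 '(': depth becomes 1
  Position 7 ')': depth becomes 0
  Position 8 '(': depth becomes 1
  Position 9 ')': depth becomes 0
Maximum depth reached: 2

2


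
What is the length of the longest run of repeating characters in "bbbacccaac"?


Input: "bbbacccaac"
Scanning for longest run:
  Position 1 ('b'): continues run of 'b', length=2
  Position 2 ('b'): continues run of 'b', length=3
  Position 3 ('a'): new char, reset run to 1
  Position 4 ('c'): new char, reset run to 1
  Position 5 ('c'): continues run of 'c', length=2
  Position 6 ('c'): continues run of 'c', length=3
  Position 7 ('a'): new char, reset run to 1
  Position 8 ('a'): continues run of 'a', length=2
  Position 9 ('c'): new char, reset run to 1
Longest run: 'b' with length 3

3


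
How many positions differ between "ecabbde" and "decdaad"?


Comparing "ecabbde" and "decdaad" position by position:
  Position 0: 'e' vs 'd' => DIFFER
  Position 1: 'c' vs 'e' => DIFFER
  Position 2: 'a' vs 'c' => DIFFER
  Position 3: 'b' vs 'd' => DIFFER
  Position 4: 'b' vs 'a' => DIFFER
  Position 5: 'd' vs 'a' => DIFFER
  Position 6: 'e' vs 'd' => DIFFER
Positions that differ: 7

7


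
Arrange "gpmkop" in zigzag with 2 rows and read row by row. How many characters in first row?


Zigzag "gpmkop" into 2 rows:
Placing characters:
  'g' => row 0
  'p' => row 1
  'm' => row 0
  'k' => row 1
  'o' => row 0
  'p' => row 1
Rows:
  Row 0: "gmo"
  Row 1: "pkp"
First row length: 3

3


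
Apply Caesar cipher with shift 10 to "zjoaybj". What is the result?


Caesar cipher: shift "zjoaybj" by 10
  'z' (pos 25) + 10 = pos 9 = 'j'
  'j' (pos 9) + 10 = pos 19 = 't'
  'o' (pos 14) + 10 = pos 24 = 'y'
  'a' (pos 0) + 10 = pos 10 = 'k'
  'y' (pos 24) + 10 = pos 8 = 'i'
  'b' (pos 1) + 10 = pos 11 = 'l'
  'j' (pos 9) + 10 = pos 19 = 't'
Result: jtykilt

jtykilt


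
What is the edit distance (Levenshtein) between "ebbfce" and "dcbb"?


Computing edit distance: "ebbfce" -> "dcbb"
DP table:
           d    c    b    b
      0    1    2    3    4
  e   1    1    2    3    4
  b   2    2    2    2    3
  b   3    3    3    2    2
  f   4    4    4    3    3
  c   5    5    4    4    4
  e   6    6    5    5    5
Edit distance = dp[6][4] = 5

5


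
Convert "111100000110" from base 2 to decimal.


Input: "111100000110" in base 2
Positional expansion:
  Digit '1' (value 1) x 2^11 = 2048
  Digit '1' (value 1) x 2^10 = 1024
  Digit '1' (value 1) x 2^9 = 512
  Digit '1' (value 1) x 2^8 = 256
  Digit '0' (value 0) x 2^7 = 0
  Digit '0' (value 0) x 2^6 = 0
  Digit '0' (value 0) x 2^5 = 0
  Digit '0' (value 0) x 2^4 = 0
  Digit '0' (value 0) x 2^3 = 0
  Digit '1' (value 1) x 2^2 = 4
  Digit '1' (value 1) x 2^1 = 2
  Digit '0' (value 0) x 2^0 = 0
Sum = 3846

3846


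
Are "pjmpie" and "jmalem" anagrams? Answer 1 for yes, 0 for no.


Strings: "pjmpie", "jmalem"
Sorted first:  eijmpp
Sorted second: aejlmm
Differ at position 0: 'e' vs 'a' => not anagrams

0


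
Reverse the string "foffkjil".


Input: foffkjil
Reading characters right to left:
  Position 7: 'l'
  Position 6: 'i'
  Position 5: 'j'
  Position 4: 'k'
  Position 3: 'f'
  Position 2: 'f'
  Position 1: 'o'
  Position 0: 'f'
Reversed: lijkffof

lijkffof


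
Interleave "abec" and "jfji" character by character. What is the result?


Interleaving "abec" and "jfji":
  Position 0: 'a' from first, 'j' from second => "aj"
  Position 1: 'b' from first, 'f' from second => "bf"
  Position 2: 'e' from first, 'j' from second => "ej"
  Position 3: 'c' from first, 'i' from second => "ci"
Result: ajbfejci

ajbfejci


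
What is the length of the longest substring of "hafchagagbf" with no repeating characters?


Input: "hafchagagbf"
Sliding window (track last position of each char):
  Position 0 ('h'): window [0,0] length 1 -- new best
  Position 1 ('a'): window [0,1] length 2 -- new best
  Position 2 ('f'): window [0,2] length 3 -- new best
  Position 3 ('c'): window [0,3] length 4 -- new best
  Position 4 ('h'): repeat (last at 0), move window start to 1
  Position 4 ('h'): window [1,4] length 4
  Position 5 ('a'): repeat (last at 1), move window start to 2
  Position 5 ('a'): window [2,5] length 4
  Position 6 ('g'): window [2,6] length 5 -- new best
  Position 7 ('a'): repeat (last at 5), move window start to 6
  Position 7 ('a'): window [6,7] length 2
  Position 8 ('g'): repeat (last at 6), move window start to 7
  Position 8 ('g'): window [7,8] length 2
  Position 9 ('b'): window [7,9] length 3
  Position 10 ('f'): window [7,10] length 4
Longest substring with no repeats: "fchag" with length 5

5


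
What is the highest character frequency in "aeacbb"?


Input: aeacbb
Character counts:
  'a': 2
  'b': 2
  'c': 1
  'e': 1
Maximum frequency: 2

2


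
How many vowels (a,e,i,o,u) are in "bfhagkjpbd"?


Input: bfhagkjpbd
Checking each character:
  'b' at position 0: consonant
  'f' at position 1: consonant
  'h' at position 2: consonant
  'a' at position 3: vowel (running total: 1)
  'g' at position 4: consonant
  'k' at position 5: consonant
  'j' at position 6: consonant
  'p' at position 7: consonant
  'b' at position 8: consonant
  'd' at position 9: consonant
Total vowels: 1

1


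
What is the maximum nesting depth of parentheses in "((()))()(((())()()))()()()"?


Input: "((()))()(((())()()))()()()"
Tracking depth:
  Position 0 '(': depth becomes 1
  Position 1 '(': depth becomes 2
  Position 2 '(': depth becomes 3
  Position 3 ')': depth becomes 2
  Position 4 ')': depth becomes 1
  Position 5 ')': depth becomes 0
  Position 6 '(': depth becomes 1
  Position 7 ')': depth becomes 0
  Position 8 '(': depth becomes 1
  Position 9 '(': depth becomes 2
  Position 10 '(': depth becomes 3
  Position 11 '(': depth becomes 4
  Position 12 ')': depth becomes 3
  Position 13 ')': depth becomes 2
  Position 14 '(': depth becomes 3
  Position 15 ')': depth becomes 2
  Position 16 '(': depth becomes 3
  Position 17 ')': depth becomes 2
  Position 18 ')': depth becomes 1
  Position 19 ')': depth becomes 0
  Position 20 '(': depth becomes 1
  Position 21 ')': depth becomes 0
  Position 22 '(': depth becomes 1
  Position 23 ')': depth becomes 0
  Position 24 '(': depth becomes 1
  Position 25 ')': depth becomes 0
Maximum depth reached: 4

4


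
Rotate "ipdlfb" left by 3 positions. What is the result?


Input: "ipdlfb", rotate left by 3
First 3 characters: "ipd"
Remaining characters: "lfb"
Concatenate remaining + first: "lfb" + "ipd" = "lfbipd"

lfbipd


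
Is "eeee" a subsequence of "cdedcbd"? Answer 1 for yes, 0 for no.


Check if "eeee" is a subsequence of "cdedcbd"
Greedy scan:
  Position 0 ('c'): no match needed
  Position 1 ('d'): no match needed
  Position 2 ('e'): matches sub[0] = 'e'
  Position 3 ('d'): no match needed
  Position 4 ('c'): no match needed
  Position 5 ('b'): no match needed
  Position 6 ('d'): no match needed
Only matched 1/4 characters => not a subsequence

0


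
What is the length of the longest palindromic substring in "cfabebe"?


Input: "cfabebe"
Checking substrings for palindromes:
  [3:6] "beb" (len 3) => palindrome
  [4:7] "ebe" (len 3) => palindrome
Longest palindromic substring: "beb" with length 3

3


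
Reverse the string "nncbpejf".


Input: nncbpejf
Reading characters right to left:
  Position 7: 'f'
  Position 6: 'j'
  Position 5: 'e'
  Position 4: 'p'
  Position 3: 'b'
  Position 2: 'c'
  Position 1: 'n'
  Position 0: 'n'
Reversed: fjepbcnn

fjepbcnn


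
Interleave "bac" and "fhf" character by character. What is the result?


Interleaving "bac" and "fhf":
  Position 0: 'b' from first, 'f' from second => "bf"
  Position 1: 'a' from first, 'h' from second => "ah"
  Position 2: 'c' from first, 'f' from second => "cf"
Result: bfahcf

bfahcf


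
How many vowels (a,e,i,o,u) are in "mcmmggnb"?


Input: mcmmggnb
Checking each character:
  'm' at position 0: consonant
  'c' at position 1: consonant
  'm' at position 2: consonant
  'm' at position 3: consonant
  'g' at position 4: consonant
  'g' at position 5: consonant
  'n' at position 6: consonant
  'b' at position 7: consonant
Total vowels: 0

0


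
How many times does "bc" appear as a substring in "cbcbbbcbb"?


Searching for "bc" in "cbcbbbcbb"
Scanning each position:
  Position 0: "cb" => no
  Position 1: "bc" => MATCH
  Position 2: "cb" => no
  Position 3: "bb" => no
  Position 4: "bb" => no
  Position 5: "bc" => MATCH
  Position 6: "cb" => no
  Position 7: "bb" => no
Total occurrences: 2

2


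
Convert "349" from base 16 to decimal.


Input: "349" in base 16
Positional expansion:
  Digit '3' (value 3) x 16^2 = 768
  Digit '4' (value 4) x 16^1 = 64
  Digit '9' (value 9) x 16^0 = 9
Sum = 841

841


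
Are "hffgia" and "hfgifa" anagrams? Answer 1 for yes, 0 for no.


Strings: "hffgia", "hfgifa"
Sorted first:  affghi
Sorted second: affghi
Sorted forms match => anagrams

1


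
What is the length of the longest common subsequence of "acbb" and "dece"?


LCS of "acbb" and "dece"
DP table:
           d    e    c    e
      0    0    0    0    0
  a   0    0    0    0    0
  c   0    0    0    1    1
  b   0    0    0    1    1
  b   0    0    0    1    1
LCS length = dp[4][4] = 1

1


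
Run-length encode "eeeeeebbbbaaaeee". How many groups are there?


Input: eeeeeebbbbaaaeee
Scanning for consecutive runs:
  Group 1: 'e' x 6 (positions 0-5)
  Group 2: 'b' x 4 (positions 6-9)
  Group 3: 'a' x 3 (positions 10-12)
  Group 4: 'e' x 3 (positions 13-15)
Total groups: 4

4


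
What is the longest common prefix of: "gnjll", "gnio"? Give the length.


Words: gnjll, gnio
  Position 0: all 'g' => match
  Position 1: all 'n' => match
  Position 2: ('j', 'i') => mismatch, stop
LCP = "gn" (length 2)

2


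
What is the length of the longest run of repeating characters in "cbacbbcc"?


Input: "cbacbbcc"
Scanning for longest run:
  Position 1 ('b'): new char, reset run to 1
  Position 2 ('a'): new char, reset run to 1
  Position 3 ('c'): new char, reset run to 1
  Position 4 ('b'): new char, reset run to 1
  Position 5 ('b'): continues run of 'b', length=2
  Position 6 ('c'): new char, reset run to 1
  Position 7 ('c'): continues run of 'c', length=2
Longest run: 'b' with length 2

2


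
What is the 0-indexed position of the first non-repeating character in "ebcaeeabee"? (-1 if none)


Input: ebcaeeabee
Character frequencies:
  'a': 2
  'b': 2
  'c': 1
  'e': 5
Scanning left to right for freq == 1:
  Position 0 ('e'): freq=5, skip
  Position 1 ('b'): freq=2, skip
  Position 2 ('c'): unique! => answer = 2

2


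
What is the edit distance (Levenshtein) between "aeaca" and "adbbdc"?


Computing edit distance: "aeaca" -> "adbbdc"
DP table:
           a    d    b    b    d    c
      0    1    2    3    4    5    6
  a   1    0    1    2    3    4    5
  e   2    1    1    2    3    4    5
  a   3    2    2    2    3    4    5
  c   4    3    3    3    3    4    4
  a   5    4    4    4    4    4    5
Edit distance = dp[5][6] = 5

5


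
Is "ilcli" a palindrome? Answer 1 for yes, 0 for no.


Input: ilcli
Reversed: ilcli
  Compare pos 0 ('i') with pos 4 ('i'): match
  Compare pos 1 ('l') with pos 3 ('l'): match
Result: palindrome

1


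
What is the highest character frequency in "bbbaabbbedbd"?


Input: bbbaabbbedbd
Character counts:
  'a': 2
  'b': 7
  'd': 2
  'e': 1
Maximum frequency: 7

7


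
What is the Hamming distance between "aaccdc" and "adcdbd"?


Comparing "aaccdc" and "adcdbd" position by position:
  Position 0: 'a' vs 'a' => same
  Position 1: 'a' vs 'd' => differ
  Position 2: 'c' vs 'c' => same
  Position 3: 'c' vs 'd' => differ
  Position 4: 'd' vs 'b' => differ
  Position 5: 'c' vs 'd' => differ
Total differences (Hamming distance): 4

4


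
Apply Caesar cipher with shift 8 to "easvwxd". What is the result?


Caesar cipher: shift "easvwxd" by 8
  'e' (pos 4) + 8 = pos 12 = 'm'
  'a' (pos 0) + 8 = pos 8 = 'i'
  's' (pos 18) + 8 = pos 0 = 'a'
  'v' (pos 21) + 8 = pos 3 = 'd'
  'w' (pos 22) + 8 = pos 4 = 'e'
  'x' (pos 23) + 8 = pos 5 = 'f'
  'd' (pos 3) + 8 = pos 11 = 'l'
Result: miadefl

miadefl


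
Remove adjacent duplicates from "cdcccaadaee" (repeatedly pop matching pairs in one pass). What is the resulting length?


Input: cdcccaadaee
Stack-based adjacent duplicate removal:
  Read 'c': push. Stack: c
  Read 'd': push. Stack: cd
  Read 'c': push. Stack: cdc
  Read 'c': matches stack top 'c' => pop. Stack: cd
  Read 'c': push. Stack: cdc
  Read 'a': push. Stack: cdca
  Read 'a': matches stack top 'a' => pop. Stack: cdc
  Read 'd': push. Stack: cdcd
  Read 'a': push. Stack: cdcda
  Read 'e': push. Stack: cdcdae
  Read 'e': matches stack top 'e' => pop. Stack: cdcda
Final stack: "cdcda" (length 5)

5


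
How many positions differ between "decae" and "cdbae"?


Comparing "decae" and "cdbae" position by position:
  Position 0: 'd' vs 'c' => DIFFER
  Position 1: 'e' vs 'd' => DIFFER
  Position 2: 'c' vs 'b' => DIFFER
  Position 3: 'a' vs 'a' => same
  Position 4: 'e' vs 'e' => same
Positions that differ: 3

3


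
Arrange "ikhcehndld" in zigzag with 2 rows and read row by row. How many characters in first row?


Zigzag "ikhcehndld" into 2 rows:
Placing characters:
  'i' => row 0
  'k' => row 1
  'h' => row 0
  'c' => row 1
  'e' => row 0
  'h' => row 1
  'n' => row 0
  'd' => row 1
  'l' => row 0
  'd' => row 1
Rows:
  Row 0: "ihenl"
  Row 1: "kchdd"
First row length: 5

5


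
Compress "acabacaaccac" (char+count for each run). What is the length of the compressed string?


Input: acabacaaccac
Runs:
  'a' x 1 => "a1"
  'c' x 1 => "c1"
  'a' x 1 => "a1"
  'b' x 1 => "b1"
  'a' x 1 => "a1"
  'c' x 1 => "c1"
  'a' x 2 => "a2"
  'c' x 2 => "c2"
  'a' x 1 => "a1"
  'c' x 1 => "c1"
Compressed: "a1c1a1b1a1c1a2c2a1c1"
Compressed length: 20

20


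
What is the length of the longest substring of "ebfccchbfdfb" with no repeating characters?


Input: "ebfccchbfdfb"
Sliding window (track last position of each char):
  Position 0 ('e'): window [0,0] length 1 -- new best
  Position 1 ('b'): window [0,1] length 2 -- new best
  Position 2 ('f'): window [0,2] length 3 -- new best
  Position 3 ('c'): window [0,3] length 4 -- new best
  Position 4 ('c'): repeat (last at 3), move window start to 4
  Position 4 ('c'): window [4,4] length 1
  Position 5 ('c'): repeat (last at 4), move window start to 5
  Position 5 ('c'): window [5,5] length 1
  Position 6 ('h'): window [5,6] length 2
  Position 7 ('b'): window [5,7] length 3
  Position 8 ('f'): window [5,8] length 4
  Position 9 ('d'): window [5,9] length 5 -- new best
  Position 10 ('f'): repeat (last at 8), move window start to 9
  Position 10 ('f'): window [9,10] length 2
  Position 11 ('b'): window [9,11] length 3
Longest substring with no repeats: "chbfd" with length 5

5


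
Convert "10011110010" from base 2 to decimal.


Input: "10011110010" in base 2
Positional expansion:
  Digit '1' (value 1) x 2^10 = 1024
  Digit '0' (value 0) x 2^9 = 0
  Digit '0' (value 0) x 2^8 = 0
  Digit '1' (value 1) x 2^7 = 128
  Digit '1' (value 1) x 2^6 = 64
  Digit '1' (value 1) x 2^5 = 32
  Digit '1' (value 1) x 2^4 = 16
  Digit '0' (value 0) x 2^3 = 0
  Digit '0' (value 0) x 2^2 = 0
  Digit '1' (value 1) x 2^1 = 2
  Digit '0' (value 0) x 2^0 = 0
Sum = 1266

1266


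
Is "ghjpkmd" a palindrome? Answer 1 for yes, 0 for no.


Input: ghjpkmd
Reversed: dmkpjhg
  Compare pos 0 ('g') with pos 6 ('d'): MISMATCH
  Compare pos 1 ('h') with pos 5 ('m'): MISMATCH
  Compare pos 2 ('j') with pos 4 ('k'): MISMATCH
Result: not a palindrome

0


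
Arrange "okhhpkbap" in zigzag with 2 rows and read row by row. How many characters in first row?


Zigzag "okhhpkbap" into 2 rows:
Placing characters:
  'o' => row 0
  'k' => row 1
  'h' => row 0
  'h' => row 1
  'p' => row 0
  'k' => row 1
  'b' => row 0
  'a' => row 1
  'p' => row 0
Rows:
  Row 0: "ohpbp"
  Row 1: "khka"
First row length: 5

5


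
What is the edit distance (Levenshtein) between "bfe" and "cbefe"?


Computing edit distance: "bfe" -> "cbefe"
DP table:
           c    b    e    f    e
      0    1    2    3    4    5
  b   1    1    1    2    3    4
  f   2    2    2    2    2    3
  e   3    3    3    2    3    2
Edit distance = dp[3][5] = 2

2


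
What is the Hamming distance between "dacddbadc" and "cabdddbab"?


Comparing "dacddbadc" and "cabdddbab" position by position:
  Position 0: 'd' vs 'c' => differ
  Position 1: 'a' vs 'a' => same
  Position 2: 'c' vs 'b' => differ
  Position 3: 'd' vs 'd' => same
  Position 4: 'd' vs 'd' => same
  Position 5: 'b' vs 'd' => differ
  Position 6: 'a' vs 'b' => differ
  Position 7: 'd' vs 'a' => differ
  Position 8: 'c' vs 'b' => differ
Total differences (Hamming distance): 6

6


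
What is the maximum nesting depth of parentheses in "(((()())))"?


Input: "(((()())))"
Tracking depth:
  Position 0 '(': depth becomes 1
  Position 1 '(': depth becomes 2
  Position 2 '(': depth becomes 3
  Position 3 '(': depth becomes 4
  Position 4 ')': depth becomes 3
  Position 5 '(': depth becomes 4
  Position 6 ')': depth becomes 3
  Position 7 ')': depth becomes 2
  Position 8 ')': depth becomes 1
  Position 9 ')': depth becomes 0
Maximum depth reached: 4

4


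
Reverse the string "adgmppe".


Input: adgmppe
Reading characters right to left:
  Position 6: 'e'
  Position 5: 'p'
  Position 4: 'p'
  Position 3: 'm'
  Position 2: 'g'
  Position 1: 'd'
  Position 0: 'a'
Reversed: eppmgda

eppmgda


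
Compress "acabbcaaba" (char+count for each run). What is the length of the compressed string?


Input: acabbcaaba
Runs:
  'a' x 1 => "a1"
  'c' x 1 => "c1"
  'a' x 1 => "a1"
  'b' x 2 => "b2"
  'c' x 1 => "c1"
  'a' x 2 => "a2"
  'b' x 1 => "b1"
  'a' x 1 => "a1"
Compressed: "a1c1a1b2c1a2b1a1"
Compressed length: 16

16


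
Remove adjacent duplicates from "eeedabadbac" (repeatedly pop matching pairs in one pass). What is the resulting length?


Input: eeedabadbac
Stack-based adjacent duplicate removal:
  Read 'e': push. Stack: e
  Read 'e': matches stack top 'e' => pop. Stack: (empty)
  Read 'e': push. Stack: e
  Read 'd': push. Stack: ed
  Read 'a': push. Stack: eda
  Read 'b': push. Stack: edab
  Read 'a': push. Stack: edaba
  Read 'd': push. Stack: edabad
  Read 'b': push. Stack: edabadb
  Read 'a': push. Stack: edabadba
  Read 'c': push. Stack: edabadbac
Final stack: "edabadbac" (length 9)

9


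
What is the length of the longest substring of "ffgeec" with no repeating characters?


Input: "ffgeec"
Sliding window (track last position of each char):
  Position 0 ('f'): window [0,0] length 1 -- new best
  Position 1 ('f'): repeat (last at 0), move window start to 1
  Position 1 ('f'): window [1,1] length 1
  Position 2 ('g'): window [1,2] length 2 -- new best
  Position 3 ('e'): window [1,3] length 3 -- new best
  Position 4 ('e'): repeat (last at 3), move window start to 4
  Position 4 ('e'): window [4,4] length 1
  Position 5 ('c'): window [4,5] length 2
Longest substring with no repeats: "fge" with length 3

3


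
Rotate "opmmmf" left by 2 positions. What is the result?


Input: "opmmmf", rotate left by 2
First 2 characters: "op"
Remaining characters: "mmmf"
Concatenate remaining + first: "mmmf" + "op" = "mmmfop"

mmmfop


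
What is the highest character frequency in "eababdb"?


Input: eababdb
Character counts:
  'a': 2
  'b': 3
  'd': 1
  'e': 1
Maximum frequency: 3

3


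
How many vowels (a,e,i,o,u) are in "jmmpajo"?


Input: jmmpajo
Checking each character:
  'j' at position 0: consonant
  'm' at position 1: consonant
  'm' at position 2: consonant
  'p' at position 3: consonant
  'a' at position 4: vowel (running total: 1)
  'j' at position 5: consonant
  'o' at position 6: vowel (running total: 2)
Total vowels: 2

2


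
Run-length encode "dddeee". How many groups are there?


Input: dddeee
Scanning for consecutive runs:
  Group 1: 'd' x 3 (positions 0-2)
  Group 2: 'e' x 3 (positions 3-5)
Total groups: 2

2


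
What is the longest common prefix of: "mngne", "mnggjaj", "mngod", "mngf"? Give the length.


Words: mngne, mnggjaj, mngod, mngf
  Position 0: all 'm' => match
  Position 1: all 'n' => match
  Position 2: all 'g' => match
  Position 3: ('n', 'g', 'o', 'f') => mismatch, stop
LCP = "mng" (length 3)

3


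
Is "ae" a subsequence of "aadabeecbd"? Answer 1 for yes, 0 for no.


Check if "ae" is a subsequence of "aadabeecbd"
Greedy scan:
  Position 0 ('a'): matches sub[0] = 'a'
  Position 1 ('a'): no match needed
  Position 2 ('d'): no match needed
  Position 3 ('a'): no match needed
  Position 4 ('b'): no match needed
  Position 5 ('e'): matches sub[1] = 'e'
  Position 6 ('e'): no match needed
  Position 7 ('c'): no match needed
  Position 8 ('b'): no match needed
  Position 9 ('d'): no match needed
All 2 characters matched => is a subsequence

1


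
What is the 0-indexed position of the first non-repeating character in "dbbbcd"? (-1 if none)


Input: dbbbcd
Character frequencies:
  'b': 3
  'c': 1
  'd': 2
Scanning left to right for freq == 1:
  Position 0 ('d'): freq=2, skip
  Position 1 ('b'): freq=3, skip
  Position 2 ('b'): freq=3, skip
  Position 3 ('b'): freq=3, skip
  Position 4 ('c'): unique! => answer = 4

4
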